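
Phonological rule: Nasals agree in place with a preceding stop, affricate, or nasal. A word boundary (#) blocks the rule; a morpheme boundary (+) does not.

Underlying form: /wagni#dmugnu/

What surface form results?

[wagŋi#dnugŋu]

/n/ after /g/ (velar) → [ŋ]
/m/ after /d/ (alveolar) → [n]
/n/ after /g/ (velar) → [ŋ]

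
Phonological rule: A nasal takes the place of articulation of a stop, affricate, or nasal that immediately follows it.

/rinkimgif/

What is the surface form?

[riŋkiŋgif]

/n/ before /k/ (velar) → [ŋ]
/m/ before /g/ (velar) → [ŋ]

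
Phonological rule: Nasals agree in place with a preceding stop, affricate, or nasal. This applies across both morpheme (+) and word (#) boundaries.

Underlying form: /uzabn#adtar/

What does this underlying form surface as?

[uzabm#adtar]

/n/ after /b/ (labial) → [m]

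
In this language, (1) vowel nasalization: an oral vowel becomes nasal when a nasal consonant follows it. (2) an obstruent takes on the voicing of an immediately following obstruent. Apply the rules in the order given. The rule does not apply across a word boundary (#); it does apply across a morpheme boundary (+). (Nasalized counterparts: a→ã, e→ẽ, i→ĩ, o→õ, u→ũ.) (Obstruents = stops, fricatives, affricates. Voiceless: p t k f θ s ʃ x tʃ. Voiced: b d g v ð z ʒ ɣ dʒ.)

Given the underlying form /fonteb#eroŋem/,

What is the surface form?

[fõnteb#erõŋẽm]

Rule 1: /o/ before nasal /n/ → [õ]
Rule 1: /o/ before nasal /ŋ/ → [õ]
Rule 1: /e/ before nasal /m/ → [ẽ]
After rule 1: fõnteb#erõŋẽm
Rule 2: no segment meets the rule's conditions; no change.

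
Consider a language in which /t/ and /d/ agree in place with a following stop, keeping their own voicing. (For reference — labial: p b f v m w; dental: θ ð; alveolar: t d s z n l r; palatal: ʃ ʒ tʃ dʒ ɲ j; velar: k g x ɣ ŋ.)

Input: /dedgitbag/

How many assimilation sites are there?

/d/ before /g/ (velar) → [g]
/t/ before /b/ (labial) → [p]
2 segments change.

2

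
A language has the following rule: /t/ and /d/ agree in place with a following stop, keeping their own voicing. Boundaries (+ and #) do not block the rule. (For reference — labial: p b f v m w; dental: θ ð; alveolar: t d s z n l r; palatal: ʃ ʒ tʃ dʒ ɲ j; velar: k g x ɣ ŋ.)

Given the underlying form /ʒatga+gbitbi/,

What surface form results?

[ʒakga+gbipbi]

/t/ before /g/ (velar) → [k]
/t/ before /b/ (labial) → [p]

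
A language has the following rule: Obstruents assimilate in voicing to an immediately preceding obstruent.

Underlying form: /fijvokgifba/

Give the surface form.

/g/ after /k/ (voiceless) → [k]
/b/ after /f/ (voiceless) → [p]

[fijvokkifpa]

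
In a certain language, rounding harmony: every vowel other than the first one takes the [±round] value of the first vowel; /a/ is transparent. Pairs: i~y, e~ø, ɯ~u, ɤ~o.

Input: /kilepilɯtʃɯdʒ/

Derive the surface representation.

no segment meets the rule's conditions; no change.

[kilepilɯtʃɯdʒ]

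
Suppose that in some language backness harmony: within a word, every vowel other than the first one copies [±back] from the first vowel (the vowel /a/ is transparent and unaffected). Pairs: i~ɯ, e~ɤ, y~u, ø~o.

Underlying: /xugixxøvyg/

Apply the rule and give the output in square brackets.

/i/ harmonizes with /u/ ([+back]) → [ɯ]
/ø/ harmonizes with /u/ ([+back]) → [o]
/y/ harmonizes with /u/ ([+back]) → [u]

[xugɯxxovug]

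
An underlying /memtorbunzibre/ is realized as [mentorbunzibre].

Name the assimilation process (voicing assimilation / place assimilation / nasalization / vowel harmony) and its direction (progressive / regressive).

/m/→[n].
Each target copies a feature from the following segment, so the direction is regressive.

place assimilation, regressive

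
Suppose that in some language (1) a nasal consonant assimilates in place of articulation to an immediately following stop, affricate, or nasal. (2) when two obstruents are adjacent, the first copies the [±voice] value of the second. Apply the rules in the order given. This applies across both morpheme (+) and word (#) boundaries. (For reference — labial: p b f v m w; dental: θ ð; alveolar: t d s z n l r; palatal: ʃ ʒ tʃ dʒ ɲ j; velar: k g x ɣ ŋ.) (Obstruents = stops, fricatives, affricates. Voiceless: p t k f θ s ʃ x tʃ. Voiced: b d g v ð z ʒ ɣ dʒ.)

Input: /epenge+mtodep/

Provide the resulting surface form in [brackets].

Rule 1: /n/ before /g/ (velar) → [ŋ]
Rule 1: /m/ before /t/ (alveolar) → [n]
After rule 1: epeŋge+ntodep
Rule 2: no segment meets the rule's conditions; no change.

[epeŋge+ntodep]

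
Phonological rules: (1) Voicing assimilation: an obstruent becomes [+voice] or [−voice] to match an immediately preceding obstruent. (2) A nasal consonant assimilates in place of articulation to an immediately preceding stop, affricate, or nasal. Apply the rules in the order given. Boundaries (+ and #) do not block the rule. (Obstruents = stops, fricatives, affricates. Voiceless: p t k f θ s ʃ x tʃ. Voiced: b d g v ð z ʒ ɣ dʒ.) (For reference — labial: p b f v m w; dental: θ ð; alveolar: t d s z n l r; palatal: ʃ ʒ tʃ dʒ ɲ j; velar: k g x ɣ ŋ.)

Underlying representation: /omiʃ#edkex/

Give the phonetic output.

[omiʃ#edgex]

Rule 1: /k/ after /d/ (voiced) → [g]
After rule 1: omiʃ#edgex
Rule 2: no segment meets the rule's conditions; no change.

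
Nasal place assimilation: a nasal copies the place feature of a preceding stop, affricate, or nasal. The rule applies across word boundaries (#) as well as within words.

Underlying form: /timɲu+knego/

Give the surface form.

[timmu+kŋego]

/ɲ/ after /m/ (labial) → [m]
/n/ after /k/ (velar) → [ŋ]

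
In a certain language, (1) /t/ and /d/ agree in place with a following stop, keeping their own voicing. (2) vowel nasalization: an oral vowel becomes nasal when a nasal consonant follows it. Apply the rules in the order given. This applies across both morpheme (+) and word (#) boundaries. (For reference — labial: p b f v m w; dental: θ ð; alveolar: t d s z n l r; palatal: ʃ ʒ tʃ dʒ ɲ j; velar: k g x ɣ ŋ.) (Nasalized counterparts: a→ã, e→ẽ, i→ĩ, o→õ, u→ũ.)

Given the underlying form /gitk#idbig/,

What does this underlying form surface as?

[gikk#ibbig]

Rule 1: /t/ before /k/ (velar) → [k]
Rule 1: /d/ before /b/ (labial) → [b]
After rule 1: gikk#ibbig
Rule 2: no segment meets the rule's conditions; no change.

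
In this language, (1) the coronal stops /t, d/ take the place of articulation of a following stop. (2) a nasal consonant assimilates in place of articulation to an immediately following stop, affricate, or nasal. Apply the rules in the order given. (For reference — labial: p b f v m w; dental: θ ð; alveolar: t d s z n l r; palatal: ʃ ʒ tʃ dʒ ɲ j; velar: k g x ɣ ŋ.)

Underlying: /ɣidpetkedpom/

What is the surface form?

Rule 1: /d/ before /p/ (labial) → [b]
Rule 1: /t/ before /k/ (velar) → [k]
Rule 1: /d/ before /p/ (labial) → [b]
After rule 1: ɣibpekkebpom
Rule 2: no segment meets the rule's conditions; no change.

[ɣibpekkebpom]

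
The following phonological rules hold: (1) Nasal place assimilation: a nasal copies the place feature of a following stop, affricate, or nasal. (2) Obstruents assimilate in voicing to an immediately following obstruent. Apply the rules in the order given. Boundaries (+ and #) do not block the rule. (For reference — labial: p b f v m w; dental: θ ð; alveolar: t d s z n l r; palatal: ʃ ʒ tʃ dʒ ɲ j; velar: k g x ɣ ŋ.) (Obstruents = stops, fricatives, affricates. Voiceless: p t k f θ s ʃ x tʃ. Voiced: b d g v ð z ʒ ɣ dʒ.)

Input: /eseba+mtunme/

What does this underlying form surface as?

Rule 1: /m/ before /t/ (alveolar) → [n]
Rule 1: /n/ before /m/ (labial) → [m]
After rule 1: eseba+ntumme
Rule 2: no segment meets the rule's conditions; no change.

[eseba+ntumme]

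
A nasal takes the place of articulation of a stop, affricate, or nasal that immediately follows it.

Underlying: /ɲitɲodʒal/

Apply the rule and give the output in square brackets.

no segment meets the rule's conditions; no change.

[ɲitɲodʒal]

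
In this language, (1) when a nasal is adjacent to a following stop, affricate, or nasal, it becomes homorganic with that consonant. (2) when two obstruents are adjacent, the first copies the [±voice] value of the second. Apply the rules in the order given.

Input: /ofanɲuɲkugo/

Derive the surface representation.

[ofaɲɲuŋkugo]

Rule 1: /n/ before /ɲ/ (palatal) → [ɲ]
Rule 1: /ɲ/ before /k/ (velar) → [ŋ]
After rule 1: ofaɲɲuŋkugo
Rule 2: no segment meets the rule's conditions; no change.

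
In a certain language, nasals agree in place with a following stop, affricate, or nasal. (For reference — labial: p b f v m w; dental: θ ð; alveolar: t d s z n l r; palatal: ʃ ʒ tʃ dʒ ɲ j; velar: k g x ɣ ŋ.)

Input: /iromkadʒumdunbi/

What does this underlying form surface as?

[iroŋkadʒundumbi]

/m/ before /k/ (velar) → [ŋ]
/m/ before /d/ (alveolar) → [n]
/n/ before /b/ (labial) → [m]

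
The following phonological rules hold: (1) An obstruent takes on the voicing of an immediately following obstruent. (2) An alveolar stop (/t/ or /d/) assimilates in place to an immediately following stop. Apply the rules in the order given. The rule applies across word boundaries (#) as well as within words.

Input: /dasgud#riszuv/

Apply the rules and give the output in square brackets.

[dazgud#rizzuv]

Rule 1: /s/ before /g/ (voiced) → [z]
Rule 1: /s/ before /z/ (voiced) → [z]
After rule 1: dazgud#rizzuv
Rule 2: no segment meets the rule's conditions; no change.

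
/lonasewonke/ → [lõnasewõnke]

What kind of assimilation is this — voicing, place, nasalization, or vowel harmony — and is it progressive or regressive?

nasalization, regressive

/o/→[õ] /o/→[õ].
Each target copies a feature from the following segment, so the direction is regressive.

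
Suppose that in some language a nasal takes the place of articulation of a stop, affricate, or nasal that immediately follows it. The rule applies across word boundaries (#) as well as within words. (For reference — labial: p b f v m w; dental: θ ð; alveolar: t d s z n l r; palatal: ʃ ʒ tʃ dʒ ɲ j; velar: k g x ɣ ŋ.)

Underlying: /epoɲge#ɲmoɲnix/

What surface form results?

/ɲ/ before /g/ (velar) → [ŋ]
/ɲ/ before /m/ (labial) → [m]
/ɲ/ before /n/ (alveolar) → [n]

[epoŋge#mmonnix]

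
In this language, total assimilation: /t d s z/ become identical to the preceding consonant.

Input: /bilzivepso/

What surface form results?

[billiveppo]

/z/ after /l/ → [l] (total assimilation)
/s/ after /p/ → [p] (total assimilation)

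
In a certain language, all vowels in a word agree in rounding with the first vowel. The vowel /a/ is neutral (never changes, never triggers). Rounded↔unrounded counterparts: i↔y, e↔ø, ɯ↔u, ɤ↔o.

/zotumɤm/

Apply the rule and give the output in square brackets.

[zotumom]

/ɤ/ harmonizes with /o/ ([+round]) → [o]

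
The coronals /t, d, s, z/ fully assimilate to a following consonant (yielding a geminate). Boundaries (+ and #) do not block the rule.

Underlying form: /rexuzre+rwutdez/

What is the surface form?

[rexurre+rwuddez]

/z/ before /r/ → [r] (total assimilation)
/t/ before /d/ → [d] (total assimilation)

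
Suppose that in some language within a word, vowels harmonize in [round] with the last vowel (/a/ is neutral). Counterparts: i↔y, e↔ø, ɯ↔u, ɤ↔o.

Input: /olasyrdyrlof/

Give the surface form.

[olasyrdyrlof]

no segment meets the rule's conditions; no change.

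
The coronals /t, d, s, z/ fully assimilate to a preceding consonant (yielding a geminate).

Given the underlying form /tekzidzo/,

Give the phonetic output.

/z/ after /k/ → [k] (total assimilation)
/z/ after /d/ → [d] (total assimilation)

[tekkiddo]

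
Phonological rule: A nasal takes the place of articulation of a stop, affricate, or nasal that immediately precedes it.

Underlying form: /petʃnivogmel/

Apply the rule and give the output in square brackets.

[petʃɲivogŋel]

/n/ after /tʃ/ (palatal) → [ɲ]
/m/ after /g/ (velar) → [ŋ]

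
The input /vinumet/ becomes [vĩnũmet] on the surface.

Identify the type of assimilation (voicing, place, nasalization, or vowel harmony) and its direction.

nasalization, regressive

/i/→[ĩ] /u/→[ũ].
Each target copies a feature from the following segment, so the direction is regressive.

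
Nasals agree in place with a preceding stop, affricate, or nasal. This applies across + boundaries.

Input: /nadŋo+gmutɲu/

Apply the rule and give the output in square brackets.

/ŋ/ after /d/ (alveolar) → [n]
/m/ after /g/ (velar) → [ŋ]
/ɲ/ after /t/ (alveolar) → [n]

[nadno+gŋutnu]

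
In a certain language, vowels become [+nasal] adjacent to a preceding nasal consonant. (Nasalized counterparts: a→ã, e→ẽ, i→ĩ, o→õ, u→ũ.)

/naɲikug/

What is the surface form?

[nãɲĩkug]

/a/ after nasal /n/ → [ã]
/i/ after nasal /ɲ/ → [ĩ]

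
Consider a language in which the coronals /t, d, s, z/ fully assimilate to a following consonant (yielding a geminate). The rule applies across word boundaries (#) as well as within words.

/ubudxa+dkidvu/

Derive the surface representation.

[ubuxxa+kkivvu]

/d/ before /x/ → [x] (total assimilation)
/d/ before /k/ → [k] (total assimilation)
/d/ before /v/ → [v] (total assimilation)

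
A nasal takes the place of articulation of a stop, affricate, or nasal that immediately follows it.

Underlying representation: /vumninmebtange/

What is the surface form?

[vunnimmebtaŋge]

/m/ before /n/ (alveolar) → [n]
/n/ before /m/ (labial) → [m]
/n/ before /g/ (velar) → [ŋ]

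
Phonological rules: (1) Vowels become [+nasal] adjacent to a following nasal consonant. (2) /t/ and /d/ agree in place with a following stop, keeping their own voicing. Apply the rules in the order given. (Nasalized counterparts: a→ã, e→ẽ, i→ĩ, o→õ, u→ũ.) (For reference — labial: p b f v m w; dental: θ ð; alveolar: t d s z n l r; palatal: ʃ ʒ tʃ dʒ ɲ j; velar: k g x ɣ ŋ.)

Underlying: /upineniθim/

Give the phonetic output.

Rule 1: /i/ before nasal /n/ → [ĩ]
Rule 1: /e/ before nasal /n/ → [ẽ]
Rule 1: /i/ before nasal /m/ → [ĩ]
After rule 1: upĩnẽniθĩm
Rule 2: no segment meets the rule's conditions; no change.

[upĩnẽniθĩm]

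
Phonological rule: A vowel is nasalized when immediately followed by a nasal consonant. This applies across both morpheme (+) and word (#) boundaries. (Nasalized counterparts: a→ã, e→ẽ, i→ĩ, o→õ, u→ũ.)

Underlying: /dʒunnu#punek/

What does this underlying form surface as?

/u/ before nasal /n/ → [ũ]
/u/ before nasal /n/ → [ũ]

[dʒũnnu#pũnek]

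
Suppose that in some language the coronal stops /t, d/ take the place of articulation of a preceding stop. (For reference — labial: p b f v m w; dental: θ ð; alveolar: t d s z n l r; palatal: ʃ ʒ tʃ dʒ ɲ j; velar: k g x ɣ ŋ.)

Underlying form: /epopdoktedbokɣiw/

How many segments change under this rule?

/d/ after /p/ (labial) → [b]
/t/ after /k/ (velar) → [k]
2 segments change.

2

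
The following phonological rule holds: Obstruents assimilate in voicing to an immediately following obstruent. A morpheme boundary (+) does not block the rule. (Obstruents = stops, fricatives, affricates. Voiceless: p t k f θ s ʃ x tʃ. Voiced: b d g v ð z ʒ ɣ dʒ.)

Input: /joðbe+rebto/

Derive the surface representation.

/b/ before /t/ (voiceless) → [p]

[joðbe+repto]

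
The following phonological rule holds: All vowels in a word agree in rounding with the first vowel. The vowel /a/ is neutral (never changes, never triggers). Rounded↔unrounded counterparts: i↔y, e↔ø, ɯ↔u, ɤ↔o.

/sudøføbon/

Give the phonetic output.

[sudøføbon]

no segment meets the rule's conditions; no change.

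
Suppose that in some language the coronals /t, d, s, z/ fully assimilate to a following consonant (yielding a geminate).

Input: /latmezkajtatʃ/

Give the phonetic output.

/t/ before /m/ → [m] (total assimilation)
/z/ before /k/ → [k] (total assimilation)

[lammekkajtatʃ]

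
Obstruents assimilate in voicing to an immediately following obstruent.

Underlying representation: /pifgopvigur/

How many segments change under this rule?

/f/ before /g/ (voiced) → [v]
/p/ before /v/ (voiced) → [b]
2 segments change.

2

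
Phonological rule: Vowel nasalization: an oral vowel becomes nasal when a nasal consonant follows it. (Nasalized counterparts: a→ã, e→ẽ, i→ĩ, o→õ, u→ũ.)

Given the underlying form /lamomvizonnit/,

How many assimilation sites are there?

/a/ before nasal /m/ → [ã]
/o/ before nasal /m/ → [õ]
/o/ before nasal /n/ → [õ]
3 segments change.

3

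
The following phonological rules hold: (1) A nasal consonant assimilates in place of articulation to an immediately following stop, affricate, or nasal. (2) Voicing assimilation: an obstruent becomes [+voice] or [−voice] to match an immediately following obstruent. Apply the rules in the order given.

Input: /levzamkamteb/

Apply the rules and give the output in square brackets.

Rule 1: /m/ before /k/ (velar) → [ŋ]
Rule 1: /m/ before /t/ (alveolar) → [n]
After rule 1: levzaŋkanteb
Rule 2: no segment meets the rule's conditions; no change.

[levzaŋkanteb]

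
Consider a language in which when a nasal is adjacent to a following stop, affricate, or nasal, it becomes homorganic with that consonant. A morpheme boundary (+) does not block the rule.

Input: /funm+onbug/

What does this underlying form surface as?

[fumm+ombug]

/n/ before /m/ (labial) → [m]
/n/ before /b/ (labial) → [m]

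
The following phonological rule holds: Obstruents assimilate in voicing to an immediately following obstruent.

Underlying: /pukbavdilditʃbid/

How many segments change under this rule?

2

/k/ before /b/ (voiced) → [g]
/tʃ/ before /b/ (voiced) → [dʒ]
2 segments change.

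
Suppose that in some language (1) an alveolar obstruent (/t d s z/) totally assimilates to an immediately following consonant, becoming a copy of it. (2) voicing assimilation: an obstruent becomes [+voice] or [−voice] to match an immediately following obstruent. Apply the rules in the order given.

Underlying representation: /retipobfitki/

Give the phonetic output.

[retipopfikki]

Rule 1: /t/ before /k/ → [k] (total assimilation)
After rule 1: retipobfikki
Rule 2: /b/ before /f/ (voiceless) → [p]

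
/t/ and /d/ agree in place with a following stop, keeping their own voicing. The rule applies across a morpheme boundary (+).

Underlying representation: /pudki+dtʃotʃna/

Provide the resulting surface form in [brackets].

[pugki+dtʃotʃna]

/d/ before /k/ (velar) → [g]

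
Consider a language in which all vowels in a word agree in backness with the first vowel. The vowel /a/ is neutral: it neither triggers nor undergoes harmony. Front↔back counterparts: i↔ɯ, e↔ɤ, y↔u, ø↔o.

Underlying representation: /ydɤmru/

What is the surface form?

[ydemry]

/ɤ/ harmonizes with /y/ ([-back]) → [e]
/u/ harmonizes with /y/ ([-back]) → [y]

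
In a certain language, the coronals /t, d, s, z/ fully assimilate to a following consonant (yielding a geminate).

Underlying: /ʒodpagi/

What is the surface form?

/d/ before /p/ → [p] (total assimilation)

[ʒoppagi]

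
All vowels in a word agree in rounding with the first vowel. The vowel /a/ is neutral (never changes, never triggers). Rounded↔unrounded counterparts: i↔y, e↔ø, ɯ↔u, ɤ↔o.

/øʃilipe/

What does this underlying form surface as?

[øʃylypø]

/i/ harmonizes with /ø/ ([+round]) → [y]
/i/ harmonizes with /ø/ ([+round]) → [y]
/e/ harmonizes with /ø/ ([+round]) → [ø]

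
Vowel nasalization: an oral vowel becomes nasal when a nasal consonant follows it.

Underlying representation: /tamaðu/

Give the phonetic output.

[tãmaðu]

/a/ before nasal /m/ → [ã]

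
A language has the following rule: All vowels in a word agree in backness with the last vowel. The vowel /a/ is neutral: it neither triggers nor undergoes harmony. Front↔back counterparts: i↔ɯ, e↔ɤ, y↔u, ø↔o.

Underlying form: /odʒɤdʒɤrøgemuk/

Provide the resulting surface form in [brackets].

/ø/ harmonizes with /u/ ([+back]) → [o]
/e/ harmonizes with /u/ ([+back]) → [ɤ]

[odʒɤdʒɤrogɤmuk]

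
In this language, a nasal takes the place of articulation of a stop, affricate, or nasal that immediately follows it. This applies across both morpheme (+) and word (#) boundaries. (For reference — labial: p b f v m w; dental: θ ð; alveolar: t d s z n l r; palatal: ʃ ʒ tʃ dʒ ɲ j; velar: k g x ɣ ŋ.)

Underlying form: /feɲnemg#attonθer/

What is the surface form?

/ɲ/ before /n/ (alveolar) → [n]
/m/ before /g/ (velar) → [ŋ]

[fenneŋg#attonθer]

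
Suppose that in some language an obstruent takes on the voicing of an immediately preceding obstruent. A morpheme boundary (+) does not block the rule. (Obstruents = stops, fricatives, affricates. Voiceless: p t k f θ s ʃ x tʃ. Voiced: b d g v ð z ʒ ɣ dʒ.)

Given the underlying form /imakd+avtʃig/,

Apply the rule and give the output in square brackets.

/d/ after /k/ (voiceless) → [t]
/tʃ/ after /v/ (voiced) → [dʒ]

[imakt+avdʒig]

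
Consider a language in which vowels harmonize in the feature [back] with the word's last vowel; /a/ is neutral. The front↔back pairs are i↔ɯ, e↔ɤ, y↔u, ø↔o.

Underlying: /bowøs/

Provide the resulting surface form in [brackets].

[bøwøs]

/o/ harmonizes with /ø/ ([-back]) → [ø]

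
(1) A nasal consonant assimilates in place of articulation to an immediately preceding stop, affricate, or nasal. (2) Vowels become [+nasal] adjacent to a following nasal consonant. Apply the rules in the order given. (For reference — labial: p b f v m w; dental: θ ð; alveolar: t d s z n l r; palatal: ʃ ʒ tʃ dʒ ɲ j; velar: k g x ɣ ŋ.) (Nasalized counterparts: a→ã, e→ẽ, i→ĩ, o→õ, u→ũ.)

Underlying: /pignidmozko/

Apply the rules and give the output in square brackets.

Rule 1: /n/ after /g/ (velar) → [ŋ]
Rule 1: /m/ after /d/ (alveolar) → [n]
After rule 1: pigŋidnozko
Rule 2: no segment meets the rule's conditions; no change.

[pigŋidnozko]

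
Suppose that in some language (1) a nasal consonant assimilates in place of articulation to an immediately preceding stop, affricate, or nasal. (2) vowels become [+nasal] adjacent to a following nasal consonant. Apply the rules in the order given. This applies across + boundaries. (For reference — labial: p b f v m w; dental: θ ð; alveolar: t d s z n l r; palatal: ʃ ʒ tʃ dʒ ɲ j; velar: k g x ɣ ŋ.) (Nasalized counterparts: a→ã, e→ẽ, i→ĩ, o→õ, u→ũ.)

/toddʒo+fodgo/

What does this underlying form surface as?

[toddʒo+fodgo]

Rule 1: no segment meets the rule's conditions; no change.
After rule 1: toddʒo+fodgo
Rule 2: no segment meets the rule's conditions; no change.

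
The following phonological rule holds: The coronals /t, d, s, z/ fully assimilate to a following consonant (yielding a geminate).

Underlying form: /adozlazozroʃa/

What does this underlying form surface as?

[adollazorroʃa]

/z/ before /l/ → [l] (total assimilation)
/z/ before /r/ → [r] (total assimilation)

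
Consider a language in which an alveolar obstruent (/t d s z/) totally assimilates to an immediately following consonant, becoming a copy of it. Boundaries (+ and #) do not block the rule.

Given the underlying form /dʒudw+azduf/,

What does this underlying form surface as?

/d/ before /w/ → [w] (total assimilation)
/z/ before /d/ → [d] (total assimilation)

[dʒuww+adduf]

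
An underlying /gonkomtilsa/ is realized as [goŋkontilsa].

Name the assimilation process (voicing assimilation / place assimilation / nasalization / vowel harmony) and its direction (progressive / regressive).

place assimilation, regressive

/n/→[ŋ] /m/→[n].
Each target copies a feature from the following segment, so the direction is regressive.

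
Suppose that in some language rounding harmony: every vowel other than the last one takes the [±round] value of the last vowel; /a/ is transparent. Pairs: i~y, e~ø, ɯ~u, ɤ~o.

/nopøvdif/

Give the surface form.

/o/ harmonizes with /i/ ([-round]) → [ɤ]
/ø/ harmonizes with /i/ ([-round]) → [e]

[nɤpevdif]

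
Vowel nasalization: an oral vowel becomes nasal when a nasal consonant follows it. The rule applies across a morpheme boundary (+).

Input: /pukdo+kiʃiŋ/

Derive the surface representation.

[pukdo+kiʃĩŋ]

/i/ before nasal /ŋ/ → [ĩ]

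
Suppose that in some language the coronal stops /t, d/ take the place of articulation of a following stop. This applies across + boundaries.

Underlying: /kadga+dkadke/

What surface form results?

[kagga+gkagke]

/d/ before /g/ (velar) → [g]
/d/ before /k/ (velar) → [g]
/d/ before /k/ (velar) → [g]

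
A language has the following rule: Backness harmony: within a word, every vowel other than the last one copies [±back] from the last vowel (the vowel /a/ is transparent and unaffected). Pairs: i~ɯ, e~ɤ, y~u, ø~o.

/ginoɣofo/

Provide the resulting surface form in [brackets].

/i/ harmonizes with /o/ ([+back]) → [ɯ]

[gɯnoɣofo]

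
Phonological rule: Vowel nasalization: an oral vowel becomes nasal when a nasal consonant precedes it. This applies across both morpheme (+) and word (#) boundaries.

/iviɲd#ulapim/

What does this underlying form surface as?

[iviɲd#ulapim]

no segment meets the rule's conditions; no change.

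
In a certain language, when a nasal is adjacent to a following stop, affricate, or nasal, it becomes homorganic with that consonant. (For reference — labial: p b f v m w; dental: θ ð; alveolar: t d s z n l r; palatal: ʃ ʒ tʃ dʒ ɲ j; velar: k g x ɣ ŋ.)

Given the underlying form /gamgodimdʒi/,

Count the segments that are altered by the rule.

2

/m/ before /g/ (velar) → [ŋ]
/m/ before /dʒ/ (palatal) → [ɲ]
2 segments change.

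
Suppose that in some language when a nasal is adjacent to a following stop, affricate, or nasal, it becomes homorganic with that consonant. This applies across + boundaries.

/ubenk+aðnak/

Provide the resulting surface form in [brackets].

[ubeŋk+aðnak]

/n/ before /k/ (velar) → [ŋ]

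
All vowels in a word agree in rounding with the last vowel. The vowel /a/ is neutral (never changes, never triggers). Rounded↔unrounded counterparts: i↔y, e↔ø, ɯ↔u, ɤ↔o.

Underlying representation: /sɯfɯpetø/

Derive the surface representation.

/ɯ/ harmonizes with /ø/ ([+round]) → [u]
/ɯ/ harmonizes with /ø/ ([+round]) → [u]
/e/ harmonizes with /ø/ ([+round]) → [ø]

[sufupøtø]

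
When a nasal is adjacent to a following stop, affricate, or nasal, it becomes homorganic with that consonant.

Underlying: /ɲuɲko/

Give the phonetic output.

[ɲuŋko]

/ɲ/ before /k/ (velar) → [ŋ]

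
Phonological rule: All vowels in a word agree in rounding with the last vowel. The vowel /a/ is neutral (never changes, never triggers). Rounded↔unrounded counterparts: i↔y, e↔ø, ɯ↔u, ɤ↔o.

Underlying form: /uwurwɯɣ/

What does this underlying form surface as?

/u/ harmonizes with /ɯ/ ([-round]) → [ɯ]
/u/ harmonizes with /ɯ/ ([-round]) → [ɯ]

[ɯwɯrwɯɣ]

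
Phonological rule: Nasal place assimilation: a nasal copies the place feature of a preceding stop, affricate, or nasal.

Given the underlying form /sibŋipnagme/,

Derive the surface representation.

/ŋ/ after /b/ (labial) → [m]
/n/ after /p/ (labial) → [m]
/m/ after /g/ (velar) → [ŋ]

[sibmipmagŋe]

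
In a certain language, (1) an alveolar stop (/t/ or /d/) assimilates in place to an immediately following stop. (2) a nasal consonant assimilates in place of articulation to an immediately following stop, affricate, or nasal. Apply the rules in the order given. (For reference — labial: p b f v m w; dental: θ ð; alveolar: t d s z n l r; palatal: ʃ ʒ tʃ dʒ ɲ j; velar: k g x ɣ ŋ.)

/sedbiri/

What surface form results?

[sebbiri]

Rule 1: /d/ before /b/ (labial) → [b]
After rule 1: sebbiri
Rule 2: no segment meets the rule's conditions; no change.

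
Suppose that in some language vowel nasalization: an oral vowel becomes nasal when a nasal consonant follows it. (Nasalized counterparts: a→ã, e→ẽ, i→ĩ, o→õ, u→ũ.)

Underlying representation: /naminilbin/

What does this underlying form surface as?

/a/ before nasal /m/ → [ã]
/i/ before nasal /n/ → [ĩ]
/i/ before nasal /n/ → [ĩ]

[nãmĩnilbĩn]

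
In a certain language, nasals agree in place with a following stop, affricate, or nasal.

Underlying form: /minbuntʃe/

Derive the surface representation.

/n/ before /b/ (labial) → [m]
/n/ before /tʃ/ (palatal) → [ɲ]

[mimbuɲtʃe]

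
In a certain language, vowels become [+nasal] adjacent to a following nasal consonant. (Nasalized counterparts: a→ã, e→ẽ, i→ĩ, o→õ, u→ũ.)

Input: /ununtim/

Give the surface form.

[ũnũntĩm]

/u/ before nasal /n/ → [ũ]
/u/ before nasal /n/ → [ũ]
/i/ before nasal /m/ → [ĩ]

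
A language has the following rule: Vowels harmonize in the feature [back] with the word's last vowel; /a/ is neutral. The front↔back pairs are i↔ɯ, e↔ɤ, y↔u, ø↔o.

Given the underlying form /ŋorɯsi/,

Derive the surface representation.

[ŋørisi]

/o/ harmonizes with /i/ ([-back]) → [ø]
/ɯ/ harmonizes with /i/ ([-back]) → [i]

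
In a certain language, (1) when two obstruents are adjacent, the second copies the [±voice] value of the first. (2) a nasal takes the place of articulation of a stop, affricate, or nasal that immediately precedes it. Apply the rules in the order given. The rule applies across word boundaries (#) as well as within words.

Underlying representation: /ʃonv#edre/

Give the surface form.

[ʃonv#edre]

Rule 1: no segment meets the rule's conditions; no change.
After rule 1: ʃonv#edre
Rule 2: no segment meets the rule's conditions; no change.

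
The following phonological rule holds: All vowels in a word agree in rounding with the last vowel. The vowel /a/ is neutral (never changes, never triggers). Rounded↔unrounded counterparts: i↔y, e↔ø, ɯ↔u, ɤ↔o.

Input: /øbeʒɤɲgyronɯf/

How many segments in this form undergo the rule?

/ø/ harmonizes with /ɯ/ ([-round]) → [e]
/y/ harmonizes with /ɯ/ ([-round]) → [i]
/o/ harmonizes with /ɯ/ ([-round]) → [ɤ]
3 segments change.

3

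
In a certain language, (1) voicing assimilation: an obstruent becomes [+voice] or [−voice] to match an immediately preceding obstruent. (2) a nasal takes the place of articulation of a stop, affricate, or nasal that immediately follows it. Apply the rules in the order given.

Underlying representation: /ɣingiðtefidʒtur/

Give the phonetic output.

Rule 1: /t/ after /ð/ (voiced) → [d]
Rule 1: /t/ after /dʒ/ (voiced) → [d]
After rule 1: ɣingiðdefidʒdur
Rule 2: /n/ before /g/ (velar) → [ŋ]

[ɣiŋgiðdefidʒdur]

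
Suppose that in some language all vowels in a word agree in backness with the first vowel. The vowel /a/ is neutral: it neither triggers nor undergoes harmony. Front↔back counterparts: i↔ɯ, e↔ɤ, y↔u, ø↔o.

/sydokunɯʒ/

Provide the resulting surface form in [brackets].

/o/ harmonizes with /y/ ([-back]) → [ø]
/u/ harmonizes with /y/ ([-back]) → [y]
/ɯ/ harmonizes with /y/ ([-back]) → [i]

[sydøkyniʒ]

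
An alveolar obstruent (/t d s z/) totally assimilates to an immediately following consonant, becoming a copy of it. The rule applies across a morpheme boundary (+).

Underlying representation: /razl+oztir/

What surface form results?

[rall+ottir]

/z/ before /l/ → [l] (total assimilation)
/z/ before /t/ → [t] (total assimilation)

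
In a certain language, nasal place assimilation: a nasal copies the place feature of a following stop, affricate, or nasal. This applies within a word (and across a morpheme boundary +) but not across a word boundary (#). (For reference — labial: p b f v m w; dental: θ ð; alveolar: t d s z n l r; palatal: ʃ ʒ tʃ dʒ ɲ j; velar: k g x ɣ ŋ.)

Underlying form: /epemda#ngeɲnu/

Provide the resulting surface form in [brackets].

[ependa#ŋgennu]

/m/ before /d/ (alveolar) → [n]
/n/ before /g/ (velar) → [ŋ]
/ɲ/ before /n/ (alveolar) → [n]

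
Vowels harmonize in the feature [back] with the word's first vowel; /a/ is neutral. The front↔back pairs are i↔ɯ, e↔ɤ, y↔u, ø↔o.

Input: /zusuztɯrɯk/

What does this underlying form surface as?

no segment meets the rule's conditions; no change.

[zusuztɯrɯk]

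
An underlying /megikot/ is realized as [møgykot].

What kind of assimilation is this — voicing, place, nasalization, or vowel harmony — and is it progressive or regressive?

/e/→[ø] /i/→[y].
Vowels agree with the last vowel, so the harmony is regressive.

vowel harmony, regressive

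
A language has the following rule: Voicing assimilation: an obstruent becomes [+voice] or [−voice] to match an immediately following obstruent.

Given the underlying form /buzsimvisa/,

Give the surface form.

[bussimvisa]

/z/ before /s/ (voiceless) → [s]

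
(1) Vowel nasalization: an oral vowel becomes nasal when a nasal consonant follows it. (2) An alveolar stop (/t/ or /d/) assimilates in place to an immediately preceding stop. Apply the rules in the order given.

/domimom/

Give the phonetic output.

[dõmĩmõm]

Rule 1: /o/ before nasal /m/ → [õ]
Rule 1: /i/ before nasal /m/ → [ĩ]
Rule 1: /o/ before nasal /m/ → [õ]
After rule 1: dõmĩmõm
Rule 2: no segment meets the rule's conditions; no change.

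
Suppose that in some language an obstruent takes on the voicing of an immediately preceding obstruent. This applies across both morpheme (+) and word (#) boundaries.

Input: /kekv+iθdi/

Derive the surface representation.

[kekf+iθti]

/v/ after /k/ (voiceless) → [f]
/d/ after /θ/ (voiceless) → [t]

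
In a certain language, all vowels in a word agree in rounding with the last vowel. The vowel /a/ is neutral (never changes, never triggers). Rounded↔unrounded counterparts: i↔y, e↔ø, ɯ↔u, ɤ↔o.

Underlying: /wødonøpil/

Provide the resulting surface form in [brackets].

/ø/ harmonizes with /i/ ([-round]) → [e]
/o/ harmonizes with /i/ ([-round]) → [ɤ]
/ø/ harmonizes with /i/ ([-round]) → [e]

[wedɤnepil]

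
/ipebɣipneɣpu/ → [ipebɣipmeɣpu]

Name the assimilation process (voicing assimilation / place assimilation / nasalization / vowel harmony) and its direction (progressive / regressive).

/n/→[m].
Each target copies a feature from the preceding segment, so the direction is progressive.

place assimilation, progressive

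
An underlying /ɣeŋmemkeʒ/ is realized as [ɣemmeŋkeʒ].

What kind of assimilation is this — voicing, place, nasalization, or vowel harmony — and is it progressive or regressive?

place assimilation, regressive

/ŋ/→[m] /m/→[ŋ].
Each target copies a feature from the following segment, so the direction is regressive.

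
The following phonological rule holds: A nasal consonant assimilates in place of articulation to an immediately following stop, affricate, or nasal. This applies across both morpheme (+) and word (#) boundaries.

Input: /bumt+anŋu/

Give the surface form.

[bunt+aŋŋu]

/m/ before /t/ (alveolar) → [n]
/n/ before /ŋ/ (velar) → [ŋ]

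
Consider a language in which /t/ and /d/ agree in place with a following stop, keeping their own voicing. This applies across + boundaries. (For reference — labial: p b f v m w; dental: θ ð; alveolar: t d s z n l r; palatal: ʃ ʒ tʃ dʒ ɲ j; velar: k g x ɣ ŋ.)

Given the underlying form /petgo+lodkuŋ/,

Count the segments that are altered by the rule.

2

/t/ before /g/ (velar) → [k]
/d/ before /k/ (velar) → [g]
2 segments change.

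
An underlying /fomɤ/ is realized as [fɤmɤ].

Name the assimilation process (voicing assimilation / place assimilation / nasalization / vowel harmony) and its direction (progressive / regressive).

/o/→[ɤ].
Vowels agree with the last vowel, so the harmony is regressive.

vowel harmony, regressive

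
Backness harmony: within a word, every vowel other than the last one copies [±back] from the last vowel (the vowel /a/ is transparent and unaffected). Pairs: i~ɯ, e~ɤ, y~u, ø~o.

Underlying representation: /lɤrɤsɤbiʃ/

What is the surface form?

[leresebiʃ]

/ɤ/ harmonizes with /i/ ([-back]) → [e]
/ɤ/ harmonizes with /i/ ([-back]) → [e]
/ɤ/ harmonizes with /i/ ([-back]) → [e]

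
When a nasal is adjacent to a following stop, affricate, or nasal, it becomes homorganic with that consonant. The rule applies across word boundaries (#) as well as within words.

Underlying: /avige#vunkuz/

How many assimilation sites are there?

/n/ before /k/ (velar) → [ŋ]
1 segment changes.

1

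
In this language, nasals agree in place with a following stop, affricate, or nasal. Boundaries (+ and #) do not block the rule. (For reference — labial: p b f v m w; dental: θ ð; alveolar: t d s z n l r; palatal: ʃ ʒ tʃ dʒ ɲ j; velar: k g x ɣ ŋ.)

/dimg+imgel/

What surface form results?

[diŋg+iŋgel]

/m/ before /g/ (velar) → [ŋ]
/m/ before /g/ (velar) → [ŋ]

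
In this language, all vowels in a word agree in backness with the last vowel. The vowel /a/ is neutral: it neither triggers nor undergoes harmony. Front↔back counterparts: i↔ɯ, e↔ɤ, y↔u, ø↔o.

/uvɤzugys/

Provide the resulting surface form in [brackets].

[yvezygys]

/u/ harmonizes with /y/ ([-back]) → [y]
/ɤ/ harmonizes with /y/ ([-back]) → [e]
/u/ harmonizes with /y/ ([-back]) → [y]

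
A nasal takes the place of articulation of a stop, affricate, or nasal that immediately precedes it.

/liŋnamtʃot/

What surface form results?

[liŋŋamtʃot]

/n/ after /ŋ/ (velar) → [ŋ]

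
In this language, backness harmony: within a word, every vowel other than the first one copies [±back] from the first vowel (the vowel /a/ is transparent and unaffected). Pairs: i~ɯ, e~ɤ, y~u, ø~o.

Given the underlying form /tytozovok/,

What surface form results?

/o/ harmonizes with /y/ ([-back]) → [ø]
/o/ harmonizes with /y/ ([-back]) → [ø]
/o/ harmonizes with /y/ ([-back]) → [ø]

[tytøzøvøk]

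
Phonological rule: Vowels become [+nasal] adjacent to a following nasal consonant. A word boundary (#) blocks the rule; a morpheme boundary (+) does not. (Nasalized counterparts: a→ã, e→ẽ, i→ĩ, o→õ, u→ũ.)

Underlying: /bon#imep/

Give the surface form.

[bõn#ĩmep]

/o/ before nasal /n/ → [õ]
/i/ before nasal /m/ → [ĩ]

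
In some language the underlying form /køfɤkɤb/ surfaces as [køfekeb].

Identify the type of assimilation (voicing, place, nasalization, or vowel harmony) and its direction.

vowel harmony, progressive

/ɤ/→[e] /ɤ/→[e].
Vowels agree with the first vowel, so the harmony is progressive.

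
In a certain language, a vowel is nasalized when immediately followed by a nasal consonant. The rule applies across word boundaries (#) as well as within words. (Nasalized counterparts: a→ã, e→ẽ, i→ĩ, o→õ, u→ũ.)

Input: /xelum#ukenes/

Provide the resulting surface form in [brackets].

[xelũm#ukẽnes]

/u/ before nasal /m/ → [ũ]
/e/ before nasal /n/ → [ẽ]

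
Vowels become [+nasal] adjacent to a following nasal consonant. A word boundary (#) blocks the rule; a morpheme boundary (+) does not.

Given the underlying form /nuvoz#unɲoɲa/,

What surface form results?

[nuvoz#ũnɲõɲa]

/u/ before nasal /n/ → [ũ]
/o/ before nasal /ɲ/ → [õ]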